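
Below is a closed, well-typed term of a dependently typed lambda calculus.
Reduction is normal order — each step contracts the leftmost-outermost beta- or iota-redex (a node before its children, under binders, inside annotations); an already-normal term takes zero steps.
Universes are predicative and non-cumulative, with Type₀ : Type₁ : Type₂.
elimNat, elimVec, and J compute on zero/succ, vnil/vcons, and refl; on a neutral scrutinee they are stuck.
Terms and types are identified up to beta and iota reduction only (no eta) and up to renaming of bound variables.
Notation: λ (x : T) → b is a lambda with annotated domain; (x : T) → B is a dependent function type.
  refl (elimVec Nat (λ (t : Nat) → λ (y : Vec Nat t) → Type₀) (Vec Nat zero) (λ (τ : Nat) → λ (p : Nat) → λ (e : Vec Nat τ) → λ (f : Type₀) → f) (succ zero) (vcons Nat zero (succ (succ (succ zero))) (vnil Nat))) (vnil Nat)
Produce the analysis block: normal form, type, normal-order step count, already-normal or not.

reduced normal form:
  refl (Vec Nat zero) (vnil Nat)
type:
  Eq (Vec Nat zero) (vnil Nat) (vnil Nat)
steps to reach normal form (normal order): 6
term was already normal: no
first redex: an elimVec iota-redex


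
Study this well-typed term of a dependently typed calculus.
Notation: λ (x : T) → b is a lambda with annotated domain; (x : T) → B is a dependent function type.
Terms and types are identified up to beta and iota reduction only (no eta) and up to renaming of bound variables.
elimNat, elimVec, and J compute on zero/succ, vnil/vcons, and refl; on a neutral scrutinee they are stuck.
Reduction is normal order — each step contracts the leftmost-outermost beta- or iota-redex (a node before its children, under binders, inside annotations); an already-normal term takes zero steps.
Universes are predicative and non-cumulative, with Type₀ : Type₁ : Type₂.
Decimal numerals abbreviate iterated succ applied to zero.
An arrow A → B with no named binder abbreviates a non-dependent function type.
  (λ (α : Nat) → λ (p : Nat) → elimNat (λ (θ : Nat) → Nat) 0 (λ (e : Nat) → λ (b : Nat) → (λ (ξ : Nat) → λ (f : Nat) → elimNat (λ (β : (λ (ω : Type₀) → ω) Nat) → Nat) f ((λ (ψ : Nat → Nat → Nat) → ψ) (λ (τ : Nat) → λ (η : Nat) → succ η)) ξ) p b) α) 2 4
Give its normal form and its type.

resulting normal form:
  8
the term's type:
  Nat
observation: the leftmost-outermost redex is a beta-redex, and normalization takes 47 steps.


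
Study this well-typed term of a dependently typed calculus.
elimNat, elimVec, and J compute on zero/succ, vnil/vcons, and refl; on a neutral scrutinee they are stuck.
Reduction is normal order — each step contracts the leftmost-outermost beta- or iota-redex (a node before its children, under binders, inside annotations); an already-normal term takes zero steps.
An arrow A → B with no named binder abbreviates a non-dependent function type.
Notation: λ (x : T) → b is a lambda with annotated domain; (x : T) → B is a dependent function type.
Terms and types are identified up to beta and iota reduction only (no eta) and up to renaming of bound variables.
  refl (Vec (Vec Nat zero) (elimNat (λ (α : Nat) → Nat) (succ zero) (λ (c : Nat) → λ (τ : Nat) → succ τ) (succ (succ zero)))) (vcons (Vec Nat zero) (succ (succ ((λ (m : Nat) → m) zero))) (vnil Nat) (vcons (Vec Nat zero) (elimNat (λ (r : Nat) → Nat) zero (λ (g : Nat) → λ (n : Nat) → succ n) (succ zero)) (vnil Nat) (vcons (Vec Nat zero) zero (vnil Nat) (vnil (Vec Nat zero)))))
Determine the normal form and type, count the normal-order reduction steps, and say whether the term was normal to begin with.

resulting normal form:
  refl (Vec (Vec Nat zero) (succ (succ (succ zero)))) (vcons (Vec Nat zero) (succ (succ zero)) (vnil Nat) (vcons (Vec Nat zero) (succ zero) (vnil Nat) (vcons (Vec Nat zero) zero (vnil Nat) (vnil (Vec Nat zero)))))
the term's type:
  Eq (Vec (Vec Nat zero) (succ (succ (succ zero)))) (vcons (Vec Nat zero) (succ (succ zero)) (vnil Nat) (vcons (Vec Nat zero) (succ zero) (vnil Nat) (vcons (Vec Nat zero) zero (vnil Nat) (vnil (Vec Nat zero))))) (vcons (Vec Nat zero) (succ (succ zero)) (vnil Nat) (vcons (Vec Nat zero) (succ zero) (vnil Nat) (vcons (Vec Nat zero) zero (vnil Nat) (vnil (Vec Nat zero)))))
reduction steps (normal order): 12
started in normal form: no
first redex: an elimNat iota-redex


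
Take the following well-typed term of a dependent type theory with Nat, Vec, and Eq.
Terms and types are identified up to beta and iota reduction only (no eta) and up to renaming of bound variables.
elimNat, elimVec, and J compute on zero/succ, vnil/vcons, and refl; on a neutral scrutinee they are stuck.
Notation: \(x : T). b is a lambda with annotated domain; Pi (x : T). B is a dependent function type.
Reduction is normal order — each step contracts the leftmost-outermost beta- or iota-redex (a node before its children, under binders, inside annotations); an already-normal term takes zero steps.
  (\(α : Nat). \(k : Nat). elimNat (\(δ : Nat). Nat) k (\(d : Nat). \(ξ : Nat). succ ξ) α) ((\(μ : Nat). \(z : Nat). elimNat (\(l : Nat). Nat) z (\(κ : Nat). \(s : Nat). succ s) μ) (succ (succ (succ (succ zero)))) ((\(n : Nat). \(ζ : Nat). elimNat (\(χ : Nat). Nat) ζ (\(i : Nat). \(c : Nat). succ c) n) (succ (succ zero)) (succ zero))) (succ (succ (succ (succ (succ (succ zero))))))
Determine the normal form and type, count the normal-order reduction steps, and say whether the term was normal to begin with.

normal form:
  succ (succ (succ (succ (succ (succ (succ (succ (succ (succ (succ (succ (succ zero))))))))))))
type:
  Nat
steps to reach normal form (normal order): 48
already normal: no
first redex: a beta-redex


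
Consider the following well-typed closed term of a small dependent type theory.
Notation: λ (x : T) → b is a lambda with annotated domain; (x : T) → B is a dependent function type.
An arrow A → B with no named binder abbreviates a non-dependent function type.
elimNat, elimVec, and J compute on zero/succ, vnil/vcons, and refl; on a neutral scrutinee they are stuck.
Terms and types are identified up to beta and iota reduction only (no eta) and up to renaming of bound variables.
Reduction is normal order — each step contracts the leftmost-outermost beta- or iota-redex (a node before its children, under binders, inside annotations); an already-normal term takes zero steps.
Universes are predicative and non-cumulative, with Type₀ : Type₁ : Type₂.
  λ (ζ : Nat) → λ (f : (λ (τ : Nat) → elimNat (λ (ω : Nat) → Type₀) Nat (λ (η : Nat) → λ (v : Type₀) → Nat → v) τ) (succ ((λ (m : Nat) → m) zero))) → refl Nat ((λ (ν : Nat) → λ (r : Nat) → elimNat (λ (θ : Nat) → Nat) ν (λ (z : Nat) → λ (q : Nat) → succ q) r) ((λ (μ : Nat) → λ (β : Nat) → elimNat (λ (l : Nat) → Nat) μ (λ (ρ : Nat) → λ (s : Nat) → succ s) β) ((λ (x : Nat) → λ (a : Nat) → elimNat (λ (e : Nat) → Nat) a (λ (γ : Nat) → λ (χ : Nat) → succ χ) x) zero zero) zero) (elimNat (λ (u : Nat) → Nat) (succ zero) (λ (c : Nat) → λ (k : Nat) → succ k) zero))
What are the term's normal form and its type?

normal form:
  λ (ζ : Nat) → λ (f : Nat → Nat) → refl Nat (succ zero)
type:
  Nat → (Nat → Nat) → Eq Nat (succ zero) (succ zero)
observation: normalization takes exactly 19 steps under the normal-order strategy.


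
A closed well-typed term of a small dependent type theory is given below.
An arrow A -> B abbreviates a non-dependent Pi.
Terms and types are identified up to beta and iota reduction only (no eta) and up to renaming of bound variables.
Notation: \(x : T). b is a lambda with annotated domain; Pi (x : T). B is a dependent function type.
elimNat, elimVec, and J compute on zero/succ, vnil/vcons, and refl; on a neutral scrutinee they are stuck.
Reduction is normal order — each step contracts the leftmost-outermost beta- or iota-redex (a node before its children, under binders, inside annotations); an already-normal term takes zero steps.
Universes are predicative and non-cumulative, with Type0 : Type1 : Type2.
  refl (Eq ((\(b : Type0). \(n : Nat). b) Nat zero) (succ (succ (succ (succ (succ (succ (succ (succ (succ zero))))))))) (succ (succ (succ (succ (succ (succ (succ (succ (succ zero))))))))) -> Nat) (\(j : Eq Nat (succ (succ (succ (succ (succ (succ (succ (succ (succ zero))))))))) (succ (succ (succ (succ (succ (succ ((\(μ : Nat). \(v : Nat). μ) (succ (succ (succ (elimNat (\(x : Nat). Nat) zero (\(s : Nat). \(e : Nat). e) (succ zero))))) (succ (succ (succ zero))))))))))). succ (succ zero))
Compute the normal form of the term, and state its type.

reduced normal form:
  refl (Eq Nat (succ (succ (succ (succ (succ (succ (succ (succ (succ zero))))))))) (succ (succ (succ (succ (succ (succ (succ (succ (succ zero))))))))) -> Nat) (\(b : Eq Nat (succ (succ (succ (succ (succ (succ (succ (succ (succ zero))))))))) (succ (succ (succ (succ (succ (succ (succ (succ (succ zero)))))))))). succ (succ zero))
the term's type:
  Eq (Eq Nat (succ (succ (succ (succ (succ (succ (succ (succ (succ zero))))))))) (succ (succ (succ (succ (succ (succ (succ (succ (succ zero))))))))) -> Nat) (\(b : Eq Nat (succ (succ (succ (succ (succ (succ (succ (succ (succ zero))))))))) (succ (succ (succ (succ (succ (succ (succ (succ (succ zero)))))))))). succ (succ zero)) (\(n : Eq Nat (succ (succ (succ (succ (succ (succ (succ (succ (succ zero))))))))) (succ (succ (succ (succ (succ (succ (succ (succ (succ zero)))))))))). succ (succ zero))
observation: the leftmost-outermost redex is a beta-redex, and normalization takes 8 steps.


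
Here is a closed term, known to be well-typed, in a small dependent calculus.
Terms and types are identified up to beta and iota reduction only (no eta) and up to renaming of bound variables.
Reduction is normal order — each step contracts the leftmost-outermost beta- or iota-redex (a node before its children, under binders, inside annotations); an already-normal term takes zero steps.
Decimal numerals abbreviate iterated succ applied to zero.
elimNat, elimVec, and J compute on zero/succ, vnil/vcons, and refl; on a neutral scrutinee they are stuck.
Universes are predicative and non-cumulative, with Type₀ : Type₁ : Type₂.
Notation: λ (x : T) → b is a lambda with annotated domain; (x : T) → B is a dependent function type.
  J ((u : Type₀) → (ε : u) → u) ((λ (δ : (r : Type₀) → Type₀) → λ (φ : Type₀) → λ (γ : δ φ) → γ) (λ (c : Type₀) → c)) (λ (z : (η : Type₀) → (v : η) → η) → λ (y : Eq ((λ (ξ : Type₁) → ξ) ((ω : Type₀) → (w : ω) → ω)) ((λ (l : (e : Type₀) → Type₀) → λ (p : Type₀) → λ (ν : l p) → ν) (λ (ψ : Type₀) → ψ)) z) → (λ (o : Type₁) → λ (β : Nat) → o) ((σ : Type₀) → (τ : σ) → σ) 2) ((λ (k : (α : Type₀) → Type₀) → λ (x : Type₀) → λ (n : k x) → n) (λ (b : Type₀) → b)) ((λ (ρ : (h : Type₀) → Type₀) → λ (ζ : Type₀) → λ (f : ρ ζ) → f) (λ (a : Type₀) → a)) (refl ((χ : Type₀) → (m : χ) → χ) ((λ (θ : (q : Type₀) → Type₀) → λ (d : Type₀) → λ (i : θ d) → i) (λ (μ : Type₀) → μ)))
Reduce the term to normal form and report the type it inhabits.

reduced normal form:
  λ (u : Type₀) → λ (ε : u) → ε
the term's type:
  (u : Type₀) → (ε : u) → u


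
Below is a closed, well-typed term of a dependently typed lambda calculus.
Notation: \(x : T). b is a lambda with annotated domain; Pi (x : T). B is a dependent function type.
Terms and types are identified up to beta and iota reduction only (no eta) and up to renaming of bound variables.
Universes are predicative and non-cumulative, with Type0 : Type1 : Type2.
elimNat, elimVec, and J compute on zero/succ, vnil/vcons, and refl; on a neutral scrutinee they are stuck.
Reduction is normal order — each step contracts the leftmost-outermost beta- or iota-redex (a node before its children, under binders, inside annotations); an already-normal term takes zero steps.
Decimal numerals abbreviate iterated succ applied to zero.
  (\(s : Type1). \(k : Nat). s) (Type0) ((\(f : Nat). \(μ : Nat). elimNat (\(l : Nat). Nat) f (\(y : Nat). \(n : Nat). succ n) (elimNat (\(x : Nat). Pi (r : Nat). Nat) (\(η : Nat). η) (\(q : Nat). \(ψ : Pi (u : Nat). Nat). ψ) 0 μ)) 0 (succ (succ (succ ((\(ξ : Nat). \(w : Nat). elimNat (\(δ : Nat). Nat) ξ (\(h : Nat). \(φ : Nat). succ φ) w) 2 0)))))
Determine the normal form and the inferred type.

normal form:
  Type0
the term's type:
  Type1
observation: the term reaches its normal form after 2 normal-order steps.


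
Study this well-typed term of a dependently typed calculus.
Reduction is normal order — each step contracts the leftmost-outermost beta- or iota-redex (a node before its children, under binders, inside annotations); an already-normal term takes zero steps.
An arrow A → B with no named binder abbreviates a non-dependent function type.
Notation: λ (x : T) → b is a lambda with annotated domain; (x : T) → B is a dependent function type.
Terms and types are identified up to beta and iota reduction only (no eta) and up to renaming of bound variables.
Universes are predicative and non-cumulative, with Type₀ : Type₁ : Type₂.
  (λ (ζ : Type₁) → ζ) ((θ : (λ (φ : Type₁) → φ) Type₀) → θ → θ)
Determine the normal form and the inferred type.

reduced normal form:
  (ζ : Type₀) → ζ → ζ
inferred type:
  Type₁


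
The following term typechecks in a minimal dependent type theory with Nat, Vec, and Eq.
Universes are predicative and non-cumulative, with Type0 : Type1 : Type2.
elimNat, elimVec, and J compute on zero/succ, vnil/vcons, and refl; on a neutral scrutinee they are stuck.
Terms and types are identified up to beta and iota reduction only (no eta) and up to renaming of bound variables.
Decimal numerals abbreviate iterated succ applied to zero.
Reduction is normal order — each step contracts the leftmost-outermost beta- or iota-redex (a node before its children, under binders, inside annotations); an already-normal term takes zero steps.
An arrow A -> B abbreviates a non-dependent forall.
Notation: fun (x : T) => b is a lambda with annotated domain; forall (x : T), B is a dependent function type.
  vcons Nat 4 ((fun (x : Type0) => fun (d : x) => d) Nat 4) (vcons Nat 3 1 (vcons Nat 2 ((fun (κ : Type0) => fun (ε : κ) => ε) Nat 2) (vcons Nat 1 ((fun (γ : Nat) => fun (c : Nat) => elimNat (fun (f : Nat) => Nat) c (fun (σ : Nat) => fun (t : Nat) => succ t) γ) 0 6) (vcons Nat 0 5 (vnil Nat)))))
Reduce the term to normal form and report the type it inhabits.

normal form:
  vcons Nat 4 4 (vcons Nat 3 1 (vcons Nat 2 2 (vcons Nat 1 6 (vcons Nat 0 5 (vnil Nat)))))
the term's type:
  Vec Nat 5


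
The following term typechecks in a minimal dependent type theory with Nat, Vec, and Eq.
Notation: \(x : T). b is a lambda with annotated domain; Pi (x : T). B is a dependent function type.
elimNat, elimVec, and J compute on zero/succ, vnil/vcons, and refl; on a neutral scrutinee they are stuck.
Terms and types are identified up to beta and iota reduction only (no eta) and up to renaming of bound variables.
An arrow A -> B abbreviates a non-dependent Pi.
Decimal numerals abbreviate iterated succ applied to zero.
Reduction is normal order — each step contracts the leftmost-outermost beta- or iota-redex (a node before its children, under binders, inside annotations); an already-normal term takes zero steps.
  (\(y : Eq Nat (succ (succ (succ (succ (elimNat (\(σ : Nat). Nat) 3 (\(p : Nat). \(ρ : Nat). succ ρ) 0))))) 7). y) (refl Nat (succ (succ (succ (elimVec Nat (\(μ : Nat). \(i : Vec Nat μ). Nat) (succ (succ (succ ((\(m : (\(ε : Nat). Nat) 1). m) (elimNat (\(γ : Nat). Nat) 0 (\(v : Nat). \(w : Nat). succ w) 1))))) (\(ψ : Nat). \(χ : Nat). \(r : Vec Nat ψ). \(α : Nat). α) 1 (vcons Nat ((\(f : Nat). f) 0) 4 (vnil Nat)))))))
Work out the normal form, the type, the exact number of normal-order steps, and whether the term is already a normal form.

reduced normal form:
  refl Nat 7
type:
  Eq Nat 7 7
reduction steps (normal order): 12
already normal: no
first redex: a beta-redex


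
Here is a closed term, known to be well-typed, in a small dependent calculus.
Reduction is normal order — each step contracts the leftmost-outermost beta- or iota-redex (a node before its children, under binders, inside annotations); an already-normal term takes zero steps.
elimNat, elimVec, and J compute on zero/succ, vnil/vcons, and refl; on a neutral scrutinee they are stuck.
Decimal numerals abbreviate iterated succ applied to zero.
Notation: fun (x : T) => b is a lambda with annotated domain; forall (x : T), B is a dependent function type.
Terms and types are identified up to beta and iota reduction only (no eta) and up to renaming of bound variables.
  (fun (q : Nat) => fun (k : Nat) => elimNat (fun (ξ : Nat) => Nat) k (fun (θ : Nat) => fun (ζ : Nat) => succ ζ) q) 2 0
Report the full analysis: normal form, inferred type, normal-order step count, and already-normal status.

reduced normal form:
  2
inferred type:
  Nat
reduction steps (normal order): 9
term was already normal: no
first redex: a beta-redex


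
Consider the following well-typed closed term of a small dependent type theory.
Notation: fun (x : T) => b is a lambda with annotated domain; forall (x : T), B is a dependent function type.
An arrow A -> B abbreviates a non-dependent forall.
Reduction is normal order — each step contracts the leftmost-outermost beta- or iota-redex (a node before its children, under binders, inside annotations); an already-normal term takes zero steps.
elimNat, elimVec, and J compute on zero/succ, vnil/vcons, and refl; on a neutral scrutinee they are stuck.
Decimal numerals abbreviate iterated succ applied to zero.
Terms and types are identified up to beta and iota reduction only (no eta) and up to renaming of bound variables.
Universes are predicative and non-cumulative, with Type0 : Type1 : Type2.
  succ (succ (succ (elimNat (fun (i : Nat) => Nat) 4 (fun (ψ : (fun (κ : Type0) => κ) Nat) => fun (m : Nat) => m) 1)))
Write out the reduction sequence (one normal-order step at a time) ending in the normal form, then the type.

normal-order reduction sequence:
  succ (succ (succ (elimNat (fun (i : Nat) => Nat) 4 (fun (ψ : (fun (κ : Type0) => κ) Nat) => fun (m : Nat) => m) 1)))
  ~> succ (succ (succ ((fun (i : (fun (ψ : Type0) => ψ) Nat) => fun (κ : Nat) => κ) 0 (elimNat (fun (m : Nat) => Nat) 4 (fun (k : (fun (w : Type0) => w) Nat) => fun (q : Nat) => q) 0))))
  ~> succ (succ (succ ((fun (i : Nat) => i) (elimNat (fun (ψ : Nat) => Nat) 4 (fun (κ : (fun (m : Type0) => m) Nat) => fun (k : Nat) => k) 0))))
  ~> succ (succ (succ (elimNat (fun (i : Nat) => Nat) 4 (fun (ψ : (fun (κ : Type0) => κ) Nat) => fun (m : Nat) => m) 0)))
  ~> 7
type:
  Nat


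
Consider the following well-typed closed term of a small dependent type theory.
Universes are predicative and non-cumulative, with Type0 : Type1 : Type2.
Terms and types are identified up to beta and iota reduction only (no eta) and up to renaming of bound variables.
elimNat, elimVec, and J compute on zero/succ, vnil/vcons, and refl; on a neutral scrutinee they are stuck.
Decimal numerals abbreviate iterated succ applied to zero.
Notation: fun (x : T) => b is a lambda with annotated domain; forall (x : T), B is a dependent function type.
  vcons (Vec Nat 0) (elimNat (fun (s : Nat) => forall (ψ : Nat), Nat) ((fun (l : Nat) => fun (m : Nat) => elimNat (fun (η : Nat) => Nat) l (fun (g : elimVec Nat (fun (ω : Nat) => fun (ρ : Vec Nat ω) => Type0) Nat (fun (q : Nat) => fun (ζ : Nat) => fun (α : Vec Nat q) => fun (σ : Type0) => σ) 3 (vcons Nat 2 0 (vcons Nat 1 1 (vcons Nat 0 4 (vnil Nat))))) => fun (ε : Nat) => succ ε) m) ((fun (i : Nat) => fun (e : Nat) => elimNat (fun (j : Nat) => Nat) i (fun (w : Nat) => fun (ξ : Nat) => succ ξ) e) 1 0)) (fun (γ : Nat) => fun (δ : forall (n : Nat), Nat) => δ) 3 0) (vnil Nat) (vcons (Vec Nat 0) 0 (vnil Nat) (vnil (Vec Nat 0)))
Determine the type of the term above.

type:
  Vec (Vec Nat 0) 2


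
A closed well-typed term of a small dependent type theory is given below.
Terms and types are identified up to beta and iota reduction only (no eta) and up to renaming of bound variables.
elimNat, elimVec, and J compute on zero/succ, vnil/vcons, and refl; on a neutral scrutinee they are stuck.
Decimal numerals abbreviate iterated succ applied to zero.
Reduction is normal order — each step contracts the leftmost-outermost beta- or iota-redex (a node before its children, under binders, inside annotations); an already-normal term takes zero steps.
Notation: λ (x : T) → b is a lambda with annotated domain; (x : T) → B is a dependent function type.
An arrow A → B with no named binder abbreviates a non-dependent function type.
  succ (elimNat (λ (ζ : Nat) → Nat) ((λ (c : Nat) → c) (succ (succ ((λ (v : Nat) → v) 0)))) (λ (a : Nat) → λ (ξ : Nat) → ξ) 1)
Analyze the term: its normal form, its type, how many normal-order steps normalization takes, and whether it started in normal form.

resulting normal form:
  3
type:
  Nat
steps to reach normal form (normal order): 6
already normal: no
first redex: an elimNat iota-redex


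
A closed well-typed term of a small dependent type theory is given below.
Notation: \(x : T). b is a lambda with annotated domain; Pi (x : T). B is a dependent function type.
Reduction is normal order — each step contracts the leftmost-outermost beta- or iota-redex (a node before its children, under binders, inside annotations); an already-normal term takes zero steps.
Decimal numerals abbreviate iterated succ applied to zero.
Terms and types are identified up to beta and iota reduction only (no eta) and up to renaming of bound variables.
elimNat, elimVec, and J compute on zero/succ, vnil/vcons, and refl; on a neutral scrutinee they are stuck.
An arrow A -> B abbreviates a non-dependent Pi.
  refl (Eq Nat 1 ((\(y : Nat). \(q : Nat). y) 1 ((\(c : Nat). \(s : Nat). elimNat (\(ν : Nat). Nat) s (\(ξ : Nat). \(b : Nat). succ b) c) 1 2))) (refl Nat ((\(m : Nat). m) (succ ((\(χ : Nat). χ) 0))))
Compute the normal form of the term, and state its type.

normal form:
  refl (Eq Nat 1 1) (refl Nat 1)
inferred type:
  Eq (Eq Nat 1 1) (refl Nat 1) (refl Nat 1)


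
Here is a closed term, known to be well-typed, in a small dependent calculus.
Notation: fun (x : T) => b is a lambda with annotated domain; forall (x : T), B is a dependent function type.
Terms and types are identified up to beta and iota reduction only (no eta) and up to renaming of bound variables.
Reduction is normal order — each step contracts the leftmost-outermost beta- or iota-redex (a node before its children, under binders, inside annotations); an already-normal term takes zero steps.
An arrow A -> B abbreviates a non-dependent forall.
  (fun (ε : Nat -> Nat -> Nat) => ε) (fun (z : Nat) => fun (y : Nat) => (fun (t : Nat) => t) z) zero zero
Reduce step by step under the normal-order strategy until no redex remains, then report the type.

normal-order reduction sequence:
  (fun (ε : Nat -> Nat -> Nat) => ε) (fun (z : Nat) => fun (y : Nat) => (fun (t : Nat) => t) z) zero zero
  ~> (fun (ε : Nat) => fun (z : Nat) => (fun (y : Nat) => y) ε) zero zero
  ~> (fun (ε : Nat) => (fun (z : Nat) => z) zero) zero
  ~> (fun (ε : Nat) => ε) zero
  ~> zero
inferred type:
  Nat


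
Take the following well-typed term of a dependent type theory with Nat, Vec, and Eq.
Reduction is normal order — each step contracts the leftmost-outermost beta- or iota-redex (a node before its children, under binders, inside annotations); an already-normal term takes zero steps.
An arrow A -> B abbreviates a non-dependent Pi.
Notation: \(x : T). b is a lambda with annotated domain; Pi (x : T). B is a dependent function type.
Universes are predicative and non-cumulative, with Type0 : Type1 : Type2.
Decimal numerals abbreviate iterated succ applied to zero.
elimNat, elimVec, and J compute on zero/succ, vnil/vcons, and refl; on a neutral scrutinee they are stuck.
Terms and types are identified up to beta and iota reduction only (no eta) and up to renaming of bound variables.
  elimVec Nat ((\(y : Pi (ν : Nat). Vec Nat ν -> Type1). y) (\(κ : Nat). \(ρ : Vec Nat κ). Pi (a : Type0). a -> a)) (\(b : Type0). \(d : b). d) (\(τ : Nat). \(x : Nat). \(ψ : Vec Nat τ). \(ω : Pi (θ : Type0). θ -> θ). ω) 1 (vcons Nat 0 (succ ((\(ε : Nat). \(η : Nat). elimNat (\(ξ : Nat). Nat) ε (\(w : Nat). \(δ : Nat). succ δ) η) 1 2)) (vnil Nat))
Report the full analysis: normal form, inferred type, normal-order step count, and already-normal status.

resulting normal form:
  \(y : Type0). \(ν : y). ν
the term's type:
  Pi (y : Type0). y -> y
steps to reach normal form (normal order): 6
already normal: no
first redex: an elimVec iota-redex


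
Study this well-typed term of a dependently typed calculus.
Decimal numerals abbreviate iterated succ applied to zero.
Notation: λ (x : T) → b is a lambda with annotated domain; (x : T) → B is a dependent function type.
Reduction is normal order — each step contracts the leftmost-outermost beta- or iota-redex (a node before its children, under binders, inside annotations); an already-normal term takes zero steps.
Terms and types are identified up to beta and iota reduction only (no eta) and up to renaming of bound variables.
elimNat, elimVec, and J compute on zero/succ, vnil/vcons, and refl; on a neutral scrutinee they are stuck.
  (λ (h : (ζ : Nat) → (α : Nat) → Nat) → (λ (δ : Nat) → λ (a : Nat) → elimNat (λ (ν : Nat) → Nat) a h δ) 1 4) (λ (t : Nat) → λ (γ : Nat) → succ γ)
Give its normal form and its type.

reduced normal form:
  5
inferred type:
  Nat
observation: 7 normal-order steps normalize the term, beginning with a beta-redex.


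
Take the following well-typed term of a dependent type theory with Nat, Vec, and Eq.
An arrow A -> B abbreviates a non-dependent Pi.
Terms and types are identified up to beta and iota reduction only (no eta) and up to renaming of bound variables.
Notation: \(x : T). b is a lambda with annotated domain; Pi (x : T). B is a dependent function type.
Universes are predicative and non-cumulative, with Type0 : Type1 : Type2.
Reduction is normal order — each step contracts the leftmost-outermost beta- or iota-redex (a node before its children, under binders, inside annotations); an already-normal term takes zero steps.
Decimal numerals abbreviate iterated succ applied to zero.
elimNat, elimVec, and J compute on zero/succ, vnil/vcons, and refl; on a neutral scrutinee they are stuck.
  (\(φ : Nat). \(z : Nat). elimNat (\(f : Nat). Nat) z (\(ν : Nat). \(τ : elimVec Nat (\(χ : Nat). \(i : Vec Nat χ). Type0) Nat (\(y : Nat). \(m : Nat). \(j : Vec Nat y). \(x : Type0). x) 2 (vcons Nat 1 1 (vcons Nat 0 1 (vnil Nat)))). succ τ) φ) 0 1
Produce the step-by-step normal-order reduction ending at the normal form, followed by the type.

normal-order reduction:
  (\(φ : Nat). \(z : Nat). elimNat (\(f : Nat). Nat) z (\(ν : Nat). \(τ : elimVec Nat (\(χ : Nat). \(i : Vec Nat χ). Type0) Nat (\(y : Nat). \(m : Nat). \(j : Vec Nat y). \(x : Type0). x) 2 (vcons Nat 1 1 (vcons Nat 0 1 (vnil Nat)))). succ τ) φ) 0 1
  ~> (\(φ : Nat). elimNat (\(z : Nat). Nat) φ (\(f : Nat). \(ν : elimVec Nat (\(τ : Nat). \(χ : Vec Nat τ). Type0) Nat (\(i : Nat). \(y : Nat). \(m : Vec Nat i). \(j : Type0). j) 2 (vcons Nat 1 1 (vcons Nat 0 1 (vnil Nat)))). succ ν) 0) 1
  ~> elimNat (\(φ : Nat). Nat) 1 (\(z : Nat). \(f : elimVec Nat (\(ν : Nat). \(τ : Vec Nat ν). Type0) Nat (\(χ : Nat). \(i : Nat). \(y : Vec Nat χ). \(m : Type0). m) 2 (vcons Nat 1 1 (vcons Nat 0 1 (vnil Nat)))). succ f) 0
  ~> 1
inferred type:
  Nat


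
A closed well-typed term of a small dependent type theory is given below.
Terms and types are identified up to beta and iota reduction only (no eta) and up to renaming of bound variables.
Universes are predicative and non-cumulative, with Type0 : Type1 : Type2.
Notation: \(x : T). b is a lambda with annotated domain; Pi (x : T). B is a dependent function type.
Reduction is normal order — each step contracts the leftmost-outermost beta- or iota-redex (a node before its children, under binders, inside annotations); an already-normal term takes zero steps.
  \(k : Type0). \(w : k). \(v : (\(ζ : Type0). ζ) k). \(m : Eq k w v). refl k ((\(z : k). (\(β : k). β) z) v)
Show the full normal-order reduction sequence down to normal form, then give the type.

normal-order reduction:
  \(k : Type0). \(w : k). \(v : (\(ζ : Type0). ζ) k). \(m : Eq k w v). refl k ((\(z : k). (\(β : k). β) z) v)
  ~> \(k : Type0). \(w : k). \(v : k). \(ζ : Eq k w v). refl k ((\(m : k). (\(z : k). z) m) v)
  ~> \(k : Type0). \(w : k). \(v : k). \(ζ : Eq k w v). refl k ((\(m : k). m) v)
  ~> \(k : Type0). \(w : k). \(v : k). \(ζ : Eq k w v). refl k v
the term's type:
  Pi (k : Type0). Pi (w : k). Pi (v : k). Pi (ζ : Eq k w v). Eq k v v


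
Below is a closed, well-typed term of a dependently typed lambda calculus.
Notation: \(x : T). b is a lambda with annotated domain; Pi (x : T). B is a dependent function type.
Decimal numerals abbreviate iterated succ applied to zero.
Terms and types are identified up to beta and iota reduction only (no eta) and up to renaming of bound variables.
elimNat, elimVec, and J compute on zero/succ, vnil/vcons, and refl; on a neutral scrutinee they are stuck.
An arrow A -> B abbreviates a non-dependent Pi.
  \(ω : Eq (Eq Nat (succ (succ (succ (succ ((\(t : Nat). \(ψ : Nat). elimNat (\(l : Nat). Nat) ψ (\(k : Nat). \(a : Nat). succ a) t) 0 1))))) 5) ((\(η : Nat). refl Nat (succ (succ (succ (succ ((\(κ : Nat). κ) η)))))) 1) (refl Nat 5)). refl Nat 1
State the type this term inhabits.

inferred type:
  Eq (Eq Nat 5 5) (refl Nat 5) (refl Nat 5) -> Eq Nat 1 1


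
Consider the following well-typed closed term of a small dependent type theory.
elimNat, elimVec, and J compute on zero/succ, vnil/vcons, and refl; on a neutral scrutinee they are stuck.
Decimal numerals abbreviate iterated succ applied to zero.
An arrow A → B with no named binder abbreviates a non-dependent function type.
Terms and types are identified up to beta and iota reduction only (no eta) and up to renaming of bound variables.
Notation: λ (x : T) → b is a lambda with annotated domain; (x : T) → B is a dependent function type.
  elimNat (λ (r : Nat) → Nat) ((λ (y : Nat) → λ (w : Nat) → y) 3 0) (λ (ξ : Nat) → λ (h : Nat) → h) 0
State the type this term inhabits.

inferred type:
  Nat


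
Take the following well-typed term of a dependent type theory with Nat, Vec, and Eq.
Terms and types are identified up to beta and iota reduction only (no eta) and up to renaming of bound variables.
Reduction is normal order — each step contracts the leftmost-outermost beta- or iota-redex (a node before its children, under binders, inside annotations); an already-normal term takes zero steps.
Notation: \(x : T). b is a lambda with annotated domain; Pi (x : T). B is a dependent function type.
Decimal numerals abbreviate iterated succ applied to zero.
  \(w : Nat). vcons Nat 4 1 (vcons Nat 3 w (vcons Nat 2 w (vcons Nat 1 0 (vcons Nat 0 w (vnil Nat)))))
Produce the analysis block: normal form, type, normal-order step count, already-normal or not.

normal form:
  \(w : Nat). vcons Nat 4 1 (vcons Nat 3 w (vcons Nat 2 w (vcons Nat 1 0 (vcons Nat 0 w (vnil Nat)))))
inferred type:
  Pi (w : Nat). Vec Nat 5
reduction steps (normal order): 0
term was already normal: yes


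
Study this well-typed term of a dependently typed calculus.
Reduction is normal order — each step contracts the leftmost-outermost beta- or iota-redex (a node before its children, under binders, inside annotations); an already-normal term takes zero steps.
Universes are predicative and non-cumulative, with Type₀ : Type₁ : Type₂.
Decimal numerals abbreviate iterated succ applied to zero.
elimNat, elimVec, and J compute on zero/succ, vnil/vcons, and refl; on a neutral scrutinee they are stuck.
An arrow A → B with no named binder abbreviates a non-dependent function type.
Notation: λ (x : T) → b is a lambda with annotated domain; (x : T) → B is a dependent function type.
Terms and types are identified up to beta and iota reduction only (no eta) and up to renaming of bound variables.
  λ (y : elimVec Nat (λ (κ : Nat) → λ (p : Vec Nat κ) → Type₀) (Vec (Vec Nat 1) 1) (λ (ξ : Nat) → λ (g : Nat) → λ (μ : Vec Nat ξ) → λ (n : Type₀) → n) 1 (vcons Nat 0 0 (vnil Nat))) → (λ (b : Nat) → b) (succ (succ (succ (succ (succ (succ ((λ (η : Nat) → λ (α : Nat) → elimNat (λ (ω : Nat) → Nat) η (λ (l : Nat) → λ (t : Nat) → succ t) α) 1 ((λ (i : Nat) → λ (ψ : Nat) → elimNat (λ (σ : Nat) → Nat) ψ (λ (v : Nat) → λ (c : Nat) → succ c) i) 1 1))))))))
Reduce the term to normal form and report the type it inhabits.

reduced normal form:
  λ (y : Vec (Vec Nat 1) 1) → 9
type:
  Vec (Vec Nat 1) 1 → Nat
observation: normalization takes exactly 22 steps under the normal-order strategy.


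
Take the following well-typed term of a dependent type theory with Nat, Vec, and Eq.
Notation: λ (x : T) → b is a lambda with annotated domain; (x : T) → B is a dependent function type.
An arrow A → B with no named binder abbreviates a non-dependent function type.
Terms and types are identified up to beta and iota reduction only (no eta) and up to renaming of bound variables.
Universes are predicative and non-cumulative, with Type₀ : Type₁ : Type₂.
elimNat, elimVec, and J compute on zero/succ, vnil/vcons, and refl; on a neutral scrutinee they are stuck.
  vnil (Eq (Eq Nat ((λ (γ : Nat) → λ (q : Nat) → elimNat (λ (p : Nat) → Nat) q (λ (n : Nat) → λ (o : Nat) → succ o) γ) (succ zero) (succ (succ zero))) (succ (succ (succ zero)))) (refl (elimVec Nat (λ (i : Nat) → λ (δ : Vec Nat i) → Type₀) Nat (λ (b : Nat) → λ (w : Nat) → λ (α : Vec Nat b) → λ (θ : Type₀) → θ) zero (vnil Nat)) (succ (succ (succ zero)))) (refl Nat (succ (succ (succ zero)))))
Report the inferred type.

inferred type:
  Vec (Eq (Eq Nat (succ (succ (succ zero))) (succ (succ (succ zero)))) (refl Nat (succ (succ (succ zero)))) (refl Nat (succ (succ (succ zero))))) zero


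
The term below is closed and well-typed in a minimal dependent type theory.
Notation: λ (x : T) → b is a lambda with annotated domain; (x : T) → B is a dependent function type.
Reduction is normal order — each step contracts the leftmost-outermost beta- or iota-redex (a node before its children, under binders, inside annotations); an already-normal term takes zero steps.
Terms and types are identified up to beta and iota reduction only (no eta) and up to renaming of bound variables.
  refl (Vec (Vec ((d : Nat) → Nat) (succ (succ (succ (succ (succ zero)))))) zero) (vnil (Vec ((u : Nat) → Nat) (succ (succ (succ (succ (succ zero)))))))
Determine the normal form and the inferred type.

reduced normal form:
  refl (Vec (Vec ((d : Nat) → Nat) (succ (succ (succ (succ (succ zero)))))) zero) (vnil (Vec ((u : Nat) → Nat) (succ (succ (succ (succ (succ zero)))))))
type:
  Eq (Vec (Vec ((d : Nat) → Nat) (succ (succ (succ (succ (succ zero)))))) zero) (vnil (Vec ((u : Nat) → Nat) (succ (succ (succ (succ (succ zero))))))) (vnil (Vec ((i : Nat) → Nat) (succ (succ (succ (succ (succ zero)))))))


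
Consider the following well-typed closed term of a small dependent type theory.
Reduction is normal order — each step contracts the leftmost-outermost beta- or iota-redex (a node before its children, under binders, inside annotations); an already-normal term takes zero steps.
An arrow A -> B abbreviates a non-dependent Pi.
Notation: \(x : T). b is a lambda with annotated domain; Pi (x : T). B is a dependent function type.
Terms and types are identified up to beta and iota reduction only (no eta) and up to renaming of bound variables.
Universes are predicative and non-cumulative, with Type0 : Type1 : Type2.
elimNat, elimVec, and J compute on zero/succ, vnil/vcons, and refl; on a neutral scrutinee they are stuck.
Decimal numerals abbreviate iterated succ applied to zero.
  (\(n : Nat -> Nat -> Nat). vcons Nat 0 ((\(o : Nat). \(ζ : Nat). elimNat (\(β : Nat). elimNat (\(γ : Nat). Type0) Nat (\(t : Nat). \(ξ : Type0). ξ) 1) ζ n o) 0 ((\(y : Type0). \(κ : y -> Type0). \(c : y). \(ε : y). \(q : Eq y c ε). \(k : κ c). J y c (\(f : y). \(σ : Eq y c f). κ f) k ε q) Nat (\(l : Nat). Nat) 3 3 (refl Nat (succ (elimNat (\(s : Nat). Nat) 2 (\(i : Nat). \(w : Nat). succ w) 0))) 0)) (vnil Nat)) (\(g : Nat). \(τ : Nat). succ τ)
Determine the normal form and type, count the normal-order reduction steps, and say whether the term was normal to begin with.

reduced normal form:
  vcons Nat 0 0 (vnil Nat)
inferred type:
  Vec Nat 1
steps to reach normal form (normal order): 11
started in normal form: no
first redex: a beta-redex


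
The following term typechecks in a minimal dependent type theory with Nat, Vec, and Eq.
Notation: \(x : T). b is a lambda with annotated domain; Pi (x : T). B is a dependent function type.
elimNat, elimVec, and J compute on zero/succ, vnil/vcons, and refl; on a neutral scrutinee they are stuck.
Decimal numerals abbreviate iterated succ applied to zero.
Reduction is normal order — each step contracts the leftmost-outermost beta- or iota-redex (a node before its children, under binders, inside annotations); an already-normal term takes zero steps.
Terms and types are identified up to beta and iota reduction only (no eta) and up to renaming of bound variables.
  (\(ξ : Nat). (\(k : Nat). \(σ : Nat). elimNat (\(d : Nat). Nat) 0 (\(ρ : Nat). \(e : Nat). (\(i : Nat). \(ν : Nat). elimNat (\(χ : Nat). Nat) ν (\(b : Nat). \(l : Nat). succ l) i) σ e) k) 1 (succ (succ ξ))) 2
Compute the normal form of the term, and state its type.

reduced normal form:
  4
inferred type:
  Nat


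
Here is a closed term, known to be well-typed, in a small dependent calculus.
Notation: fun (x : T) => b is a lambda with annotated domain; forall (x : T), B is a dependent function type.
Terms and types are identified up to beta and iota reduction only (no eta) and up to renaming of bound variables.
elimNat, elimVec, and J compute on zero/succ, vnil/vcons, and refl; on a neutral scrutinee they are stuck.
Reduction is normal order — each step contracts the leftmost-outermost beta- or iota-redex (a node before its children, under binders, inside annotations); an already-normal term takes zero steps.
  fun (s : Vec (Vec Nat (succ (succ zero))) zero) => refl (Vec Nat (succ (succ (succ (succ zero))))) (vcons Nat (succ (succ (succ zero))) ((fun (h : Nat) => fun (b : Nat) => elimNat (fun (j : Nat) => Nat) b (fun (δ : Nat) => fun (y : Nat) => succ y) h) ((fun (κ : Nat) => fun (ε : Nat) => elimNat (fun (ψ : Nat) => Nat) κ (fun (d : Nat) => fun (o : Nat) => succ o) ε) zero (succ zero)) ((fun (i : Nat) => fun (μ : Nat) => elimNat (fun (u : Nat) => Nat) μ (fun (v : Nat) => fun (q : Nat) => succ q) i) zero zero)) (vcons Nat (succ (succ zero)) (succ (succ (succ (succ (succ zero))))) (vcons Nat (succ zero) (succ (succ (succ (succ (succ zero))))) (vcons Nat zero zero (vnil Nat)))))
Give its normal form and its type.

reduced normal form:
  fun (s : Vec (Vec Nat (succ (succ zero))) zero) => refl (Vec Nat (succ (succ (succ (succ zero))))) (vcons Nat (succ (succ (succ zero))) (succ zero) (vcons Nat (succ (succ zero)) (succ (succ (succ (succ (succ zero))))) (vcons Nat (succ zero) (succ (succ (succ (succ (succ zero))))) (vcons Nat zero zero (vnil Nat)))))
inferred type:
  forall (s : Vec (Vec Nat (succ (succ zero))) zero), Eq (Vec Nat (succ (succ (succ (succ zero))))) (vcons Nat (succ (succ (succ zero))) (succ zero) (vcons Nat (succ (succ zero)) (succ (succ (succ (succ (succ zero))))) (vcons Nat (succ zero) (succ (succ (succ (succ (succ zero))))) (vcons Nat zero zero (vnil Nat))))) (vcons Nat (succ (succ (succ zero))) (succ zero) (vcons Nat (succ (succ zero)) (succ (succ (succ (succ (succ zero))))) (vcons Nat (succ zero) (succ (succ (succ (succ (succ zero))))) (vcons Nat zero zero (vnil Nat)))))
observation: 15 normal-order steps normalize the term, beginning with a beta-redex.
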